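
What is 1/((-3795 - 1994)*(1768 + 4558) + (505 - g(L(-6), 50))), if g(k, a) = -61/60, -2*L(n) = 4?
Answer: -60/2197242479 ≈ -2.7307e-8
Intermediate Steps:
L(n) = -2 (L(n) = -½*4 = -2)
g(k, a) = -61/60 (g(k, a) = -61*1/60 = -61/60)
1/((-3795 - 1994)*(1768 + 4558) + (505 - g(L(-6), 50))) = 1/((-3795 - 1994)*(1768 + 4558) + (505 - 1*(-61/60))) = 1/(-5789*6326 + (505 + 61/60)) = 1/(-36621214 + 30361/60) = 1/(-2197242479/60) = -60/2197242479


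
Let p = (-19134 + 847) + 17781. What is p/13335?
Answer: -506/13335 ≈ -0.037945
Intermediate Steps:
p = -506 (p = -18287 + 17781 = -506)
p/13335 = -506/13335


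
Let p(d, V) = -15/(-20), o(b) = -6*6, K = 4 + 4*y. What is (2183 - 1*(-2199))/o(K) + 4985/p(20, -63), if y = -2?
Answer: 117449/18 ≈ 6524.9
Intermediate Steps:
K = -4 (K = 4 + 4*(-2) = 4 - 8 = -4)
o(b) = -36
p(d, V) = ¾ (p(d, V) = -15*(-1/20) = ¾)
(2183 - 1*(-2199))/o(K) + 4985/p(20, -63) = (2183 - 1*(-2199))/(-36) + 4985/(¾) = (2183 + 2199)*(-1/36) + 4985*(4/3) = 4382*(-1/36) + 19940/3 = -2191/18 + 19940/3 = 117449/18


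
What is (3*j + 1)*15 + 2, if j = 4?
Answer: 197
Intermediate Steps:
(3*j + 1)*15 + 2 = (3*4 + 1)*15 + 2 = (12 + 1)*15 + 2 = 13*15 + 2 = 195 + 2 = 197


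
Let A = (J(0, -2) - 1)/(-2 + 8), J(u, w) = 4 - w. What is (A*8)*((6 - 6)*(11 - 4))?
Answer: 0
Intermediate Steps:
A = ⅚ (A = ((4 - 1*(-2)) - 1)/(-2 + 8) = ((4 + 2) - 1)/6 = (6 - 1)*(⅙) = 5*(⅙) = ⅚ ≈ 0.83333)
(A*8)*((6 - 6)*(11 - 4)) = ((⅚)*8)*((6 - 6)*(11 - 4)) = 20*(0*7)/3 = (20/3)*0 = 0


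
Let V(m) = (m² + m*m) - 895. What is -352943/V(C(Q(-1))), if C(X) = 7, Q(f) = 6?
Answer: 352943/797 ≈ 442.84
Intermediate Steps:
V(m) = -895 + 2*m² (V(m) = (m² + m²) - 895 = 2*m² - 895 = -895 + 2*m²)
-352943/V(C(Q(-1))) = -352943/(-895 + 2*7²) = -352943/(-895 + 2*49) = -352943/(-895 + 98) = -352943/(-797) = -352943*(-1/797) = 352943/797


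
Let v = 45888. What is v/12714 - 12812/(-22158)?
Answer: 98306506/23476401 ≈ 4.1875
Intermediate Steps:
v/12714 - 12812/(-22158) = 45888/12714 - 12812/(-22158) = 45888*(1/12714) - 12812*(-1/22158) = 7648/2119 + 6406/11079 = 98306506/23476401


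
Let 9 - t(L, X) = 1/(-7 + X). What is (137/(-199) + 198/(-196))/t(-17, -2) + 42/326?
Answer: -15014865/260663732 ≈ -0.057602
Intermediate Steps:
t(L, X) = 9 - 1/(-7 + X)
(137/(-199) + 198/(-196))/t(-17, -2) + 42/326 = (137/(-199) + 198/(-196))/(((-64 + 9*(-2))/(-7 - 2))) + 42/326 = (137*(-1/199) + 198*(-1/196))/(((-64 - 18)/(-9))) + 42*(1/326) = (-137/199 - 99/98)/((-⅑*(-82))) + 21/163 = -33127/(19502*82/9) + 21/163 = -33127/19502*9/82 + 21/163 = -298143/1599164 + 21/163 = -15014865/260663732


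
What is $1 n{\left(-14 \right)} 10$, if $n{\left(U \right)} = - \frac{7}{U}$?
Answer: $5$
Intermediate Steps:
$1 n{\left(-14 \right)} 10 = 1 \left(- \frac{7}{-14}\right) 10 = 1 \left(\left(-7\right) \left(- \frac{1}{14}\right)\right) 10 = 1 \cdot \frac{1}{2} \cdot 10 = \frac{1}{2} \cdot 10 = 5$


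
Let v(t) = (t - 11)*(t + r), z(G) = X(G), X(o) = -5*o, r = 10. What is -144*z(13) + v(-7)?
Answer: 9306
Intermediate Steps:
z(G) = -5*G
v(t) = (-11 + t)*(10 + t) (v(t) = (t - 11)*(t + 10) = (-11 + t)*(10 + t))
-144*z(13) + v(-7) = -(-720)*13 + (-110 + (-7)² - 1*(-7)) = -144*(-65) + (-110 + 49 + 7) = 9360 - 54 = 9306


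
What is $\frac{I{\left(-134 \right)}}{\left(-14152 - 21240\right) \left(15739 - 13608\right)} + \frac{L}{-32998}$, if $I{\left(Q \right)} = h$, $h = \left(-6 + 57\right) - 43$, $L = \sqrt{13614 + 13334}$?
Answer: $- \frac{1}{9427544} - \frac{\sqrt{6737}}{16499} \approx -0.0049749$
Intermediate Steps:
$L = 2 \sqrt{6737}$ ($L = \sqrt{26948} = 2 \sqrt{6737} \approx 164.16$)
$h = 8$ ($h = 51 - 43 = 8$)
$I{\left(Q \right)} = 8$
$\frac{I{\left(-134 \right)}}{\left(-14152 - 21240\right) \left(15739 - 13608\right)} + \frac{L}{-32998} = \frac{8}{\left(-14152 - 21240\right) \left(15739 - 13608\right)} + \frac{2 \sqrt{6737}}{-32998} = \frac{8}{\left(-35392\right) 2131} + 2 \sqrt{6737} \left(- \frac{1}{32998}\right) = \frac{8}{-75420352} - \frac{\sqrt{6737}}{16499} = 8 \left(- \frac{1}{75420352}\right) - \frac{\sqrt{6737}}{16499} = - \frac{1}{9427544} - \frac{\sqrt{6737}}{16499}$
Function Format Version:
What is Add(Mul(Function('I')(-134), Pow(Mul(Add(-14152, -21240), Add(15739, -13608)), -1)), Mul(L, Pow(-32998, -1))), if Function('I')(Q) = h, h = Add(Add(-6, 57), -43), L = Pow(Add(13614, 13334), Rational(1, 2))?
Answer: Add(Rational(-1, 9427544), Mul(Rational(-1, 16499), Pow(6737, Rational(1, 2)))) ≈ -0.0049749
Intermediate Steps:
L = Mul(2, Pow(6737, Rational(1, 2))) (L = Pow(26948, Rational(1, 2)) = Mul(2, Pow(6737, Rational(1, 2))) ≈ 164.16)
h = 8 (h = Add(51, -43) = 8)
Function('I')(Q) = 8
Add(Mul(Function('I')(-134), Pow(Mul(Add(-14152, -21240), Add(15739, -13608)), -1)), Mul(L, Pow(-32998, -1))) = Add(Mul(8, Pow(Mul(Add(-14152, -21240), Add(15739, -13608)), -1)), Mul(Mul(2, Pow(6737, Rational(1, 2))), Pow(-32998, -1))) = Add(Mul(8, Pow(Mul(-35392, 2131), -1)), Mul(Mul(2, Pow(6737, Rational(1, 2))), Rational(-1, 32998))) = Add(Mul(8, Pow(-75420352, -1)), Mul(Rational(-1, 16499), Pow(6737, Rational(1, 2)))) = Add(Mul(8, Rational(-1, 75420352)), Mul(Rational(-1, 16499), Pow(6737, Rational(1, 2)))) = Add(Rational(-1, 9427544), Mul(Rational(-1, 16499), Pow(6737, Rational(1, 2))))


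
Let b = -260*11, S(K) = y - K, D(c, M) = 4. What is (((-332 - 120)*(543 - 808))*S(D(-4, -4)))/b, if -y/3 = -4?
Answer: -47912/143 ≈ -335.05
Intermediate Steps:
y = 12 (y = -3*(-4) = 12)
S(K) = 12 - K
b = -2860
(((-332 - 120)*(543 - 808))*S(D(-4, -4)))/b = (((-332 - 120)*(543 - 808))*(12 - 1*4))/(-2860) = ((-452*(-265))*(12 - 4))*(-1/2860) = (119780*8)*(-1/2860) = 958240*(-1/2860) = -47912/143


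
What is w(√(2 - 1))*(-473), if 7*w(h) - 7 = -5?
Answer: -946/7 ≈ -135.14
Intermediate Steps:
w(h) = 2/7 (w(h) = 1 + (⅐)*(-5) = 1 - 5/7 = 2/7)
w(√(2 - 1))*(-473) = (2/7)*(-473) = -946/7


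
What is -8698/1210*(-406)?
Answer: 1765694/605 ≈ 2918.5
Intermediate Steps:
-8698/1210*(-406) = -8698*1/1210*(-406) = -4349/605*(-406) = 1765694/605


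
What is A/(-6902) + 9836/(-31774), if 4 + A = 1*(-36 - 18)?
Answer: -569355/1890553 ≈ -0.30116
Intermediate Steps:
A = -58 (A = -4 + 1*(-36 - 18) = -4 + 1*(-54) = -4 - 54 = -58)
A/(-6902) + 9836/(-31774) = -58/(-6902) + 9836/(-31774) = -58*(-1/6902) + 9836*(-1/31774) = 1/119 - 4918/15887 = -569355/1890553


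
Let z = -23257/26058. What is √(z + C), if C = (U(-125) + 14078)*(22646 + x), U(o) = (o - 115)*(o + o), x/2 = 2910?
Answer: √1431851084636963766/26058 ≈ 45921.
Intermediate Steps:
x = 5820 (x = 2*2910 = 5820)
z = -23257/26058 (z = -23257*1/26058 = -23257/26058 ≈ -0.89251)
U(o) = 2*o*(-115 + o) (U(o) = (-115 + o)*(2*o) = 2*o*(-115 + o))
C = 2108704348 (C = (2*(-125)*(-115 - 125) + 14078)*(22646 + 5820) = (2*(-125)*(-240) + 14078)*28466 = (60000 + 14078)*28466 = 74078*28466 = 2108704348)
√(z + C) = √(-23257/26058 + 2108704348) = √(54948617876927/26058) = √1431851084636963766/26058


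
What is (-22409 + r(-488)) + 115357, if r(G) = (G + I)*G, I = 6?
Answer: 328164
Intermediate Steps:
r(G) = G*(6 + G) (r(G) = (G + 6)*G = (6 + G)*G = G*(6 + G))
(-22409 + r(-488)) + 115357 = (-22409 - 488*(6 - 488)) + 115357 = (-22409 - 488*(-482)) + 115357 = (-22409 + 235216) + 115357 = 212807 + 115357 = 328164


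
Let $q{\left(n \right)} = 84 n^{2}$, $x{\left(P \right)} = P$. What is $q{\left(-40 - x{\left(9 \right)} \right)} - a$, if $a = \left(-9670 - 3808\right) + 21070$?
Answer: $194092$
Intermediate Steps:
$a = 7592$ ($a = \left(-9670 - 3808\right) + 21070 = -13478 + 21070 = 7592$)
$q{\left(-40 - x{\left(9 \right)} \right)} - a = 84 \left(-40 - 9\right)^{2} - 7592 = 84 \left(-49\right)^{2} - 7592 = 84 \cdot 2401 - 7592 = 201684 - 7592 = 194092$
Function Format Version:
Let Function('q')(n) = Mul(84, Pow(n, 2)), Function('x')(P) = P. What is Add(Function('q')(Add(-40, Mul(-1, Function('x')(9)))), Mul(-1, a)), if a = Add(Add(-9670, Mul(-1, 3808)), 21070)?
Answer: 194092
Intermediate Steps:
a = 7592 (a = Add(Add(-9670, -3808), 21070) = Add(-13478, 21070) = 7592)
Add(Function('q')(Add(-40, Mul(-1, Function('x')(9)))), Mul(-1, a)) = Add(Mul(84, Pow(Add(-40, Mul(-1, 9)), 2)), Mul(-1, 7592)) = Add(Mul(84, Pow(Add(-40, -9), 2)), -7592) = Add(Mul(84, Pow(-49, 2)), -7592) = Add(Mul(84, 2401), -7592) = Add(201684, -7592) = 194092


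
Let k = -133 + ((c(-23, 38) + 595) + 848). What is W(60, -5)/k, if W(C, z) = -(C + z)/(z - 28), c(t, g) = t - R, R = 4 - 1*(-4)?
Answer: 5/3837 ≈ 0.0013031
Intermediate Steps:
R = 8 (R = 4 + 4 = 8)
c(t, g) = -8 + t (c(t, g) = t - 1*8 = t - 8 = -8 + t)
W(C, z) = -(C + z)/(-28 + z)
k = 1279 (k = -133 + (((-8 - 23) + 595) + 848) = -133 + ((-31 + 595) + 848) = -133 + (564 + 848) = -133 + 1412 = 1279)
W(60, -5)/k = ((-1*60 - 1*(-5))/(-28 - 5))/1279 = ((-60 + 5)/(-33))*(1/1279) = -1/33*(-55)*(1/1279) = (5/3)*(1/1279) = 5/3837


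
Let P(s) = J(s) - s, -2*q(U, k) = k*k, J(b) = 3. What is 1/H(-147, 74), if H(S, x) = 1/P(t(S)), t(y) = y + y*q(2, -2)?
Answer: -144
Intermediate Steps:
q(U, k) = -k²/2 (q(U, k) = -k*k/2 = -k²/2)
t(y) = -y (t(y) = y + y*(-½*(-2)²) = y + y*(-½*4) = y + y*(-2) = y - 2*y = -y)
P(s) = 3 - s
H(S, x) = 1/(3 + S) (H(S, x) = 1/(3 - (-1)*S) = 1/(3 + S))
1/H(-147, 74) = 1/(1/(3 - 147)) = 1/(1/(-144)) = 1/(-1/144) = -144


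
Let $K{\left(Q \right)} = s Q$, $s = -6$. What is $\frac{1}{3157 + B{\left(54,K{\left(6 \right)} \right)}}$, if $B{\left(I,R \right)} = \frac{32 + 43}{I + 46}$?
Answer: $\frac{4}{12631} \approx 0.00031668$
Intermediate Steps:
$K{\left(Q \right)} = - 6 Q$
$B{\left(I,R \right)} = \frac{75}{46 + I}$
$\frac{1}{3157 + B{\left(54,K{\left(6 \right)} \right)}} = \frac{1}{3157 + \frac{75}{46 + 54}} = \frac{1}{3157 + \frac{75}{100}} = \frac{1}{3157 + 75 \cdot \frac{1}{100}} = \frac{1}{3157 + \frac{3}{4}} = \frac{1}{\frac{12631}{4}} = \frac{4}{12631}$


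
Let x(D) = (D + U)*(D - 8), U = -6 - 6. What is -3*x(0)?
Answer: -288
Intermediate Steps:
U = -12
x(D) = (-12 + D)*(-8 + D) (x(D) = (D - 12)*(D - 8) = (-12 + D)*(-8 + D))
-3*x(0) = -3*(96 + 0² - 20*0) = -3*(96 + 0 + 0) = -3*96 = -288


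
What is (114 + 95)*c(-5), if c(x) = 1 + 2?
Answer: 627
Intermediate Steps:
c(x) = 3
(114 + 95)*c(-5) = (114 + 95)*3 = 209*3 = 627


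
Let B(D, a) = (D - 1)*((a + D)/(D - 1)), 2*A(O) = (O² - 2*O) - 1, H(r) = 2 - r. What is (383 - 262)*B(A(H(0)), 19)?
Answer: 4477/2 ≈ 2238.5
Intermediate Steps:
A(O) = -½ + O²/2 - O (A(O) = ((O² - 2*O) - 1)/2 = (-1 + O² - 2*O)/2 = -½ + O²/2 - O)
B(D, a) = D + a (B(D, a) = (-1 + D)*((D + a)/(-1 + D)) = D + a)
(383 - 262)*B(A(H(0)), 19) = (383 - 262)*((-½ + (2 - 1*0)²/2 - (2 - 1*0)) + 19) = 121*((-½ + (2 + 0)²/2 - (2 + 0)) + 19) = 121*((-½ + (½)*2² - 1*2) + 19) = 121*((-½ + (½)*4 - 2) + 19) = 121*((-½ + 2 - 2) + 19) = 121*(-½ + 19) = 121*(37/2) = 4477/2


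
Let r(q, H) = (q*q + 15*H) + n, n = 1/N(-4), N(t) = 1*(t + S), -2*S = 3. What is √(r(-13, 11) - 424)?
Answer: 4*I*√682/11 ≈ 9.4964*I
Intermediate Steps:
S = -3/2 (S = -½*3 = -3/2 ≈ -1.5000)
N(t) = -3/2 + t (N(t) = 1*(t - 3/2) = 1*(-3/2 + t) = -3/2 + t)
n = -2/11 (n = 1/(-3/2 - 4) = 1/(-11/2) = -2/11 ≈ -0.18182)
r(q, H) = -2/11 + q² + 15*H (r(q, H) = (q*q + 15*H) - 2/11 = (q² + 15*H) - 2/11 = -2/11 + q² + 15*H)
√(r(-13, 11) - 424) = √((-2/11 + (-13)² + 15*11) - 424) = √((-2/11 + 169 + 165) - 424) = √(3672/11 - 424) = √(-992/11) = 4*I*√682/11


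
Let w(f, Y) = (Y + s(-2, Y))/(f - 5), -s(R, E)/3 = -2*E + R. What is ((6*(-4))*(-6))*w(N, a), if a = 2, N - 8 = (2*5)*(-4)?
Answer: -2880/37 ≈ -77.838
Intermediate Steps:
s(R, E) = -3*R + 6*E (s(R, E) = -3*(-2*E + R) = -3*(R - 2*E) = -3*R + 6*E)
N = -32 (N = 8 + (2*5)*(-4) = 8 + 10*(-4) = 8 - 40 = -32)
w(f, Y) = (6 + 7*Y)/(-5 + f) (w(f, Y) = (Y + (-3*(-2) + 6*Y))/(f - 5) = (Y + (6 + 6*Y))/(-5 + f) = (6 + 7*Y)/(-5 + f))
((6*(-4))*(-6))*w(N, a) = ((6*(-4))*(-6))*((6 + 7*2)/(-5 - 32)) = (-24*(-6))*((6 + 14)/(-37)) = 144*(-1/37*20) = 144*(-20/37) = -2880/37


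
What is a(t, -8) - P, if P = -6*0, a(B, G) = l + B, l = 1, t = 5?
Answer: 6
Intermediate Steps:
a(B, G) = 1 + B
P = 0 (P = -1*0 = 0)
a(t, -8) - P = (1 + 5) - 1*0 = 6 + 0 = 6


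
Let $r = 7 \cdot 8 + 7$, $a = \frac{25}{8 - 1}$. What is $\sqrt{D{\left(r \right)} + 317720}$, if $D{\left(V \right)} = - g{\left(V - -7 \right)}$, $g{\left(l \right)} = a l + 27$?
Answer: $\sqrt{317443} \approx 563.42$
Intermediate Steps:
$a = \frac{25}{7} \approx 3.5714$
$g{\left(l \right)} = 27 + \frac{25 l}{7}$ ($g{\left(l \right)} = \frac{25 l}{7} + 27 = 27 + \frac{25 l}{7}$)
$r = 63$ ($r = 56 + 7 = 63$)
$D{\left(V \right)} = -52 - \frac{25 V}{7}$ ($D{\left(V \right)} = - (27 + \frac{25 \left(V - -7\right)}{7}) = - (27 + \frac{25 \left(V + 7\right)}{7}) = - (27 + \frac{25 \left(7 + V\right)}{7}) = - (27 + \left(25 + \frac{25 V}{7}\right)) = - (52 + \frac{25 V}{7}) = -52 - \frac{25 V}{7}$)
$\sqrt{D{\left(r \right)} + 317720} = \sqrt{\left(-52 - 225\right) + 317720} = \sqrt{-277 + 317720} = \sqrt{317443}$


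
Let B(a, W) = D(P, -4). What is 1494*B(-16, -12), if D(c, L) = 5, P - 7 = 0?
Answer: 7470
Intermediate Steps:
P = 7 (P = 7 + 0 = 7)
B(a, W) = 5
1494*B(-16, -12) = 1494*5 = 7470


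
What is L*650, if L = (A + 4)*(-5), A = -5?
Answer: 3250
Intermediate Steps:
L = 5 (L = (-5 + 4)*(-5) = -1*(-5) = 5)
L*650 = 5*650 = 3250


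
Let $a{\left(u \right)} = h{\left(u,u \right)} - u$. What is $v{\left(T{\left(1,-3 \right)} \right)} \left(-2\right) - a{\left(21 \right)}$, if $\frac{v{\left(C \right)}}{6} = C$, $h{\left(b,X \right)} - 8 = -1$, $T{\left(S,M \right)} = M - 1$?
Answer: $62$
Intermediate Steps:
$T{\left(S,M \right)} = -1 + M$ ($T{\left(S,M \right)} = M - 1 = -1 + M$)
$h{\left(b,X \right)} = 7$ ($h{\left(b,X \right)} = 8 - 1 = 7$)
$v{\left(C \right)} = 6 C$
$a{\left(u \right)} = 7 - u$
$v{\left(T{\left(1,-3 \right)} \right)} \left(-2\right) - a{\left(21 \right)} = 6 \left(-1 - 3\right) \left(-2\right) - \left(7 - 21\right) = 6 \left(-4\right) \left(-2\right) - \left(7 - 21\right) = \left(-24\right) \left(-2\right) - -14 = 48 + 14 = 62$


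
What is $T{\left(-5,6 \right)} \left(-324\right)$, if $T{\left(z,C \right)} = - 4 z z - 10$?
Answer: $35640$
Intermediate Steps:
$T{\left(z,C \right)} = -10 - 4 z^{2}$ ($T{\left(z,C \right)} = - 4 z^{2} - 10 = -10 - 4 z^{2}$)
$T{\left(-5,6 \right)} \left(-324\right) = \left(-10 - 4 \left(-5\right)^{2}\right) \left(-324\right) = \left(-10 - 100\right) \left(-324\right) = \left(-110\right) \left(-324\right) = 35640$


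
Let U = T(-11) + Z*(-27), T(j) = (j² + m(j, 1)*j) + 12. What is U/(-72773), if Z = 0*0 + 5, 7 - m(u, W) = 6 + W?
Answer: 2/72773 ≈ 2.7483e-5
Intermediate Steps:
m(u, W) = 1 - W (m(u, W) = 7 - (6 + W) = 7 + (-6 - W) = 1 - W)
T(j) = 12 + j² (T(j) = (j² + (1 - 1*1)*j) + 12 = (j² + (1 - 1)*j) + 12 = (j² + 0*j) + 12 = (j² + 0) + 12 = j² + 12 = 12 + j²)
Z = 5 (Z = 0 + 5 = 5)
U = -2 (U = (12 + (-11)²) + 5*(-27) = (12 + 121) - 135 = 133 - 135 = -2)
U/(-72773) = -2/(-72773) = -2*(-1/72773) = 2/72773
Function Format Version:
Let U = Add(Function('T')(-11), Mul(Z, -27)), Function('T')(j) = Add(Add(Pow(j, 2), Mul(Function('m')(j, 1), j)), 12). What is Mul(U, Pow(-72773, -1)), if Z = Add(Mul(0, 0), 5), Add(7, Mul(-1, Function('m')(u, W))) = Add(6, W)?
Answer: Rational(2, 72773) ≈ 2.7483e-5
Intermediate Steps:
Function('m')(u, W) = Add(1, Mul(-1, W)) (Function('m')(u, W) = Add(7, Mul(-1, Add(6, W))) = Add(7, Add(-6, Mul(-1, W))) = Add(1, Mul(-1, W)))
Function('T')(j) = Add(12, Pow(j, 2)) (Function('T')(j) = Add(Add(Pow(j, 2), Mul(Add(1, Mul(-1, 1)), j)), 12) = Add(Add(Pow(j, 2), Mul(Add(1, -1), j)), 12) = Add(Add(Pow(j, 2), Mul(0, j)), 12) = Add(Add(Pow(j, 2), 0), 12) = Add(Pow(j, 2), 12) = Add(12, Pow(j, 2)))
Z = 5 (Z = Add(0, 5) = 5)
U = -2 (U = Add(Add(12, Pow(-11, 2)), Mul(5, -27)) = Add(Add(12, 121), -135) = Add(133, -135) = -2)
Mul(U, Pow(-72773, -1)) = Mul(-2, Pow(-72773, -1)) = Mul(-2, Rational(-1, 72773)) = Rational(2, 72773)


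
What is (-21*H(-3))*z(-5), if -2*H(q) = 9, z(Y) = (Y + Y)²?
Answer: 9450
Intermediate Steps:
z(Y) = 4*Y² (z(Y) = (2*Y)² = 4*Y²)
H(q) = -9/2 (H(q) = -½*9 = -9/2)
(-21*H(-3))*z(-5) = (-21*(-9/2))*(4*(-5)²) = 189*(4*25)/2 = (189/2)*100 = 9450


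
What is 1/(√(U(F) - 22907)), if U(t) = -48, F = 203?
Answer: -I*√22955/22955 ≈ -0.0066003*I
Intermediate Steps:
1/(√(U(F) - 22907)) = 1/(√(-48 - 22907)) = 1/(√(-22955)) = 1/(I*√22955) = -I*√22955/22955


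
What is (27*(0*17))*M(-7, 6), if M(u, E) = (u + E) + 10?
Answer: 0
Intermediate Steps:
M(u, E) = 10 + E + u (M(u, E) = (E + u) + 10 = 10 + E + u)
(27*(0*17))*M(-7, 6) = (27*(0*17))*(10 + 6 - 7) = (27*0)*9 = 0*9 = 0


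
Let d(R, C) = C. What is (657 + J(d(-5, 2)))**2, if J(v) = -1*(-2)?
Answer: 434281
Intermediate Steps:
J(v) = 2
(657 + J(d(-5, 2)))**2 = (657 + 2)**2 = 659**2 = 434281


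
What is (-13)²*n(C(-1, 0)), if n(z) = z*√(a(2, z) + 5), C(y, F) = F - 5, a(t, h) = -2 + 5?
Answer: -1690*√2 ≈ -2390.0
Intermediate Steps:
a(t, h) = 3
C(y, F) = -5 + F
n(z) = 2*z*√2 (n(z) = z*√(3 + 5) = z*√8 = z*(2*√2) = 2*z*√2)
(-13)²*n(C(-1, 0)) = (-13)²*(2*(-5 + 0)*√2) = 169*(2*(-5)*√2) = 169*(-10*√2) = -1690*√2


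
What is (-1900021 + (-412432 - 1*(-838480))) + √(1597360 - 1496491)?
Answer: -1473973 + √100869 ≈ -1.4737e+6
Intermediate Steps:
(-1900021 + (-412432 - 1*(-838480))) + √(1597360 - 1496491) = (-1900021 + (-412432 + 838480)) + √100869 = (-1900021 + 426048) + √100869 = -1473973 + √100869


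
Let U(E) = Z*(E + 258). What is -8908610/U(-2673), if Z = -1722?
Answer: -890861/415863 ≈ -2.1422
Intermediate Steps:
U(E) = -444276 - 1722*E (U(E) = -1722*(E + 258) = -1722*(258 + E) = -444276 - 1722*E)
-8908610/U(-2673) = -8908610/(-444276 - 1722*(-2673)) = -8908610/(-444276 + 4602906) = -8908610/4158630 = -8908610*1/4158630 = -890861/415863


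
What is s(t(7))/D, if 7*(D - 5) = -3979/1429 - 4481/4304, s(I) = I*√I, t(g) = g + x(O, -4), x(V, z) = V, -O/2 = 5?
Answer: -43052912*I*√3/63911865 ≈ -1.1668*I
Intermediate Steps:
O = -10 (O = -2*5 = -10)
t(g) = -10 + g (t(g) = g - 10 = -10 + g)
s(I) = I^(3/2)
D = 191735595/43052912 (D = 5 + (-3979/1429 - 4481/4304)/7 = 5 + (⅐)*(-23528965/6150416) = 5 - 23528965/43052912 = 191735595/43052912 ≈ 4.4535)
s(t(7))/D = (-10 + 7)^(3/2)/(191735595/43052912) = (-3)^(3/2)*(43052912/191735595) = -3*I*√3*(43052912/191735595) = -43052912*I*√3/63911865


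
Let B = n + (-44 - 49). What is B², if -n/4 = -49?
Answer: 10609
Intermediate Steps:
n = 196 (n = -4*(-49) = 196)
B = 103 (B = 196 + (-44 - 49) = 196 - 93 = 103)
B² = 103² = 10609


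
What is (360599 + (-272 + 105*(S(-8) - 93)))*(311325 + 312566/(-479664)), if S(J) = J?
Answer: 1450676798362193/13324 ≈ 1.0888e+11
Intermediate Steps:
(360599 + (-272 + 105*(S(-8) - 93)))*(311325 + 312566/(-479664)) = (360599 + (-272 + 105*(-8 - 93)))*(311325 + 312566/(-479664)) = (360599 + (-272 + 105*(-101)))*(311325 + 312566*(-1/479664)) = (360599 + (-272 - 10605))*(311325 - 156283/239832) = (360599 - 10877)*(74665541117/239832) = 349722*(74665541117/239832) = 1450676798362193/13324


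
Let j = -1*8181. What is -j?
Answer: 8181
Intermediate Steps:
j = -8181
-j = -1*(-8181) = 8181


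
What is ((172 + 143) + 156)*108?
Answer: 50868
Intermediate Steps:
((172 + 143) + 156)*108 = (315 + 156)*108 = 471*108 = 50868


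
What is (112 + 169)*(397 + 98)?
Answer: 139095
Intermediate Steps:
(112 + 169)*(397 + 98) = 281*495 = 139095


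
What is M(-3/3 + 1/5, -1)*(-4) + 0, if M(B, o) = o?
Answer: 4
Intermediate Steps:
M(-3/3 + 1/5, -1)*(-4) + 0 = -1*(-4) + 0 = 4 + 0 = 4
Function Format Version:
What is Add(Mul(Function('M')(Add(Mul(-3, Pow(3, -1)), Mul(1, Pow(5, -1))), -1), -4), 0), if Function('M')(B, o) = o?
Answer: 4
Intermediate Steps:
Add(Mul(Function('M')(Add(Mul(-3, Pow(3, -1)), Mul(1, Pow(5, -1))), -1), -4), 0) = Add(Mul(-1, -4), 0) = Add(4, 0) = 4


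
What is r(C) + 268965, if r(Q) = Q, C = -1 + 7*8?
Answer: 269020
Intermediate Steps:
C = 55 (C = -1 + 56 = 55)
r(C) + 268965 = 55 + 268965 = 269020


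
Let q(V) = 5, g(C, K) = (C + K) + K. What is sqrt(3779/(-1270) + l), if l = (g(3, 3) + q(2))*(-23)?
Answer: I*sqrt(524153130)/1270 ≈ 18.027*I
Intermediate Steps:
g(C, K) = C + 2*K
l = -322 (l = ((3 + 2*3) + 5)*(-23) = ((3 + 6) + 5)*(-23) = (9 + 5)*(-23) = 14*(-23) = -322)
sqrt(3779/(-1270) + l) = sqrt(3779/(-1270) - 322) = sqrt(3779*(-1/1270) - 322) = sqrt(-3779/1270 - 322) = sqrt(-412719/1270) = I*sqrt(524153130)/1270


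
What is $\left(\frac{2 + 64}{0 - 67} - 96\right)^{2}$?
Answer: $\frac{42224004}{4489} \approx 9406.1$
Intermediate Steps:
$\left(\frac{2 + 64}{0 - 67} - 96\right)^{2} = \left(\frac{66}{-67} - 96\right)^{2} = \left(66 \left(- \frac{1}{67}\right) - 96\right)^{2} = \left(- \frac{66}{67} - 96\right)^{2} = \left(- \frac{6498}{67}\right)^{2} = \frac{42224004}{4489}$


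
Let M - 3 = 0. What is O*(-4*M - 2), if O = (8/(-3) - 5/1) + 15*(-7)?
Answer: 4732/3 ≈ 1577.3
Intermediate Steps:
M = 3 (M = 3 + 0 = 3)
O = -338/3 (O = (8*(-⅓) - 5*1) - 105 = (-8/3 - 5) - 105 = -23/3 - 105 = -338/3 ≈ -112.67)
O*(-4*M - 2) = -338*(-4*3 - 2)/3 = -338*(-12 - 2)/3 = -338/3*(-14) = 4732/3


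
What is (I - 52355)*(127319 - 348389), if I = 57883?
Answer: -1222074960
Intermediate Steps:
(I - 52355)*(127319 - 348389) = (57883 - 52355)*(127319 - 348389) = 5528*(-221070) = -1222074960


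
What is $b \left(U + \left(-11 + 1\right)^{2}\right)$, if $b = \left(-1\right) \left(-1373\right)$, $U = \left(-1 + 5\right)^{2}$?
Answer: $159268$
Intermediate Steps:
$U = 16$ ($U = 4^{2} = 16$)
$b = 1373$
$b \left(U + \left(-11 + 1\right)^{2}\right) = 1373 \left(16 + \left(-11 + 1\right)^{2}\right) = 1373 \left(16 + \left(-10\right)^{2}\right) = 1373 \left(16 + 100\right) = 1373 \cdot 116 = 159268$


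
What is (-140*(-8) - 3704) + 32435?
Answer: 29851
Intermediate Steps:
(-140*(-8) - 3704) + 32435 = (1120 - 3704) + 32435 = -2584 + 32435 = 29851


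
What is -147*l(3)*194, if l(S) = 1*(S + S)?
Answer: -171108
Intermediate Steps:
l(S) = 2*S (l(S) = 1*(2*S) = 2*S)
-147*l(3)*194 = -294*3*194 = -147*6*194 = -882*194 = -171108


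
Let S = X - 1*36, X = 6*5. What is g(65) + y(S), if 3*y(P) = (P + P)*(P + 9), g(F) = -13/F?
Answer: -61/5 ≈ -12.200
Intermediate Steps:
X = 30
S = -6 (S = 30 - 1*36 = 30 - 36 = -6)
y(P) = 2*P*(9 + P)/3 (y(P) = ((P + P)*(P + 9))/3 = ((2*P)*(9 + P))/3 = (2*P*(9 + P))/3 = 2*P*(9 + P)/3)
g(65) + y(S) = -13/65 + (⅔)*(-6)*(9 - 6) = -13*1/65 + (⅔)*(-6)*3 = -⅕ - 12 = -61/5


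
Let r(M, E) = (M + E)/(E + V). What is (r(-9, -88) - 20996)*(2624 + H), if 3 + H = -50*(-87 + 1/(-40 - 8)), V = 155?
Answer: -78467763247/536 ≈ -1.4640e+8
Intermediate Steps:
r(M, E) = (E + M)/(155 + E) (r(M, E) = (M + E)/(E + 155) = (E + M)/(155 + E))
H = 104353/24 (H = -3 - 50*(-87 + 1/(-40 - 8)) = -3 - 50*(-87 + 1/(-48)) = -3 - 50*(-87 - 1/48) = -3 - 50*(-4177/48) = -3 + 104425/24 = 104353/24 ≈ 4348.0)
(r(-9, -88) - 20996)*(2624 + H) = ((-88 - 9)/(155 - 88) - 20996)*(2624 + 104353/24) = (-97/67 - 20996)*(167329/24) = -1406829/67*167329/24 = -78467763247/536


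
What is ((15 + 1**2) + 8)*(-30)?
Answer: -720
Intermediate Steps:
((15 + 1**2) + 8)*(-30) = ((15 + 1) + 8)*(-30) = (16 + 8)*(-30) = 24*(-30) = -720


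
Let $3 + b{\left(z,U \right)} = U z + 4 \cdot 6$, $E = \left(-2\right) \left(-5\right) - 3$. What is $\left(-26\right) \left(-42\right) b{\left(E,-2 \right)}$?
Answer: $7644$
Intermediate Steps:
$E = 7$ ($E = 10 - 3 = 7$)
$b{\left(z,U \right)} = 21 + U z$ ($b{\left(z,U \right)} = -3 + \left(U z + 4 \cdot 6\right) = -3 + \left(U z + 24\right) = -3 + \left(24 + U z\right) = 21 + U z$)
$\left(-26\right) \left(-42\right) b{\left(E,-2 \right)} = \left(-26\right) \left(-42\right) \left(21 - 14\right) = 1092 \left(21 - 14\right) = 1092 \cdot 7 = 7644$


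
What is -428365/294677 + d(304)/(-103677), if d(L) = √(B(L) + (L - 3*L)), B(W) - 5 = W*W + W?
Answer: -428365/294677 - √92117/103677 ≈ -1.4566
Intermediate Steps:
B(W) = 5 + W + W² (B(W) = 5 + (W*W + W) = 5 + (W² + W) = 5 + (W + W²) = 5 + W + W²)
d(L) = √(5 + L² - L) (d(L) = √((5 + L + L²) + (L - 3*L)) = √((5 + L + L²) - 2*L) = √(5 + L² - L))
-428365/294677 + d(304)/(-103677) = -428365/294677 + √(5 + 304² - 1*304)/(-103677) = -428365*1/294677 + √(5 + 92416 - 304)*(-1/103677) = -428365/294677 + √92117*(-1/103677) = -428365/294677 - √92117/103677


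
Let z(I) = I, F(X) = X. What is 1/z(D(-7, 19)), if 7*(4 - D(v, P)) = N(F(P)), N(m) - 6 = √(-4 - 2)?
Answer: 11/35 + I*√6/70 ≈ 0.31429 + 0.034993*I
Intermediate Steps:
N(m) = 6 + I*√6 (N(m) = 6 + √(-4 - 2) = 6 + √(-6) = 6 + I*√6)
D(v, P) = 22/7 - I*√6/7 (D(v, P) = 4 - (6 + I*√6)/7 = 4 + (-6/7 - I*√6/7) = 22/7 - I*√6/7)
1/z(D(-7, 19)) = 1/(22/7 - I*√6/7)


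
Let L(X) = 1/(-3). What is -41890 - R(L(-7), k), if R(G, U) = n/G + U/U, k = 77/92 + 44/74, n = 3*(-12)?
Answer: -41999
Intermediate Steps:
L(X) = -1/3
n = -36
k = 4873/3404 (k = 77*(1/92) + 44*(1/74) = 77/92 + 22/37 = 4873/3404 ≈ 1.4316)
R(G, U) = 1 - 36/G (R(G, U) = -36/G + U/U = -36/G + 1 = 1 - 36/G)
-41890 - R(L(-7), k) = -41890 - (-36 - 1/3)/(-1/3) = -41890 - (-3)*(-109)/3 = -41890 - 1*109 = -41890 - 109 = -41999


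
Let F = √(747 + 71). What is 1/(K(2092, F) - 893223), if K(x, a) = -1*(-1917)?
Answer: -1/891306 ≈ -1.1219e-6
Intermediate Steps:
F = √818 ≈ 28.601
K(x, a) = 1917
1/(K(2092, F) - 893223) = 1/(1917 - 893223) = 1/(-891306) = -1/891306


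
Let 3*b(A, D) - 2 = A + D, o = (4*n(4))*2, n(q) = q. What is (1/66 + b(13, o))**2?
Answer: 119025/484 ≈ 245.92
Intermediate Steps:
o = 32 (o = (4*4)*2 = 16*2 = 32)
b(A, D) = 2/3 + A/3 + D/3 (b(A, D) = 2/3 + (A + D)/3 = 2/3 + (A/3 + D/3) = 2/3 + A/3 + D/3)
(1/66 + b(13, o))**2 = (1/66 + (2/3 + (1/3)*13 + (1/3)*32))**2 = (1/66 + (2/3 + 13/3 + 32/3))**2 = (1/66 + 47/3)**2 = (345/22)**2 = 119025/484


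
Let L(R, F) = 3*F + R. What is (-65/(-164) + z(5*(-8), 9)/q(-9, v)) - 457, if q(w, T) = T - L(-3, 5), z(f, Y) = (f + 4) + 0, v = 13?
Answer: -80787/164 ≈ -492.60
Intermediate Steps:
L(R, F) = R + 3*F
z(f, Y) = 4 + f (z(f, Y) = (4 + f) + 0 = 4 + f)
q(w, T) = -12 + T (q(w, T) = T - (-3 + 3*5) = T - (-3 + 15) = T - 1*12 = T - 12 = -12 + T)
(-65/(-164) + z(5*(-8), 9)/q(-9, v)) - 457 = (-65/(-164) + (4 + 5*(-8))/(-12 + 13)) - 457 = (-65*(-1/164) + (4 - 40)/1) - 457 = (65/164 - 36*1) - 457 = (65/164 - 36) - 457 = -5839/164 - 457 = -80787/164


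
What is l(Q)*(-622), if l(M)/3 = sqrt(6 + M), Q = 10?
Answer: -7464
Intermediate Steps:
l(M) = 3*sqrt(6 + M)
l(Q)*(-622) = (3*sqrt(6 + 10))*(-622) = (3*sqrt(16))*(-622) = (3*4)*(-622) = 12*(-622) = -7464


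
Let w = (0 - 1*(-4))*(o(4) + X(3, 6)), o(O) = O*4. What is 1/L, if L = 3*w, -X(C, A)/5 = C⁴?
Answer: -1/4668 ≈ -0.00021422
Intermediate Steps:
o(O) = 4*O
X(C, A) = -5*C⁴
w = -1556 (w = (0 - 1*(-4))*(4*4 - 5*3⁴) = (0 + 4)*(16 - 5*81) = 4*(16 - 405) = 4*(-389) = -1556)
L = -4668 (L = 3*(-1556) = -4668)
1/L = 1/(-4668) = -1/4668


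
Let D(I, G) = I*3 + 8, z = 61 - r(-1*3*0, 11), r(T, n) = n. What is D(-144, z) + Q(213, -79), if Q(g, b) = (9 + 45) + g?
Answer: -157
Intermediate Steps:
Q(g, b) = 54 + g
z = 50 (z = 61 - 1*11 = 61 - 11 = 50)
D(I, G) = 8 + 3*I (D(I, G) = 3*I + 8 = 8 + 3*I)
D(-144, z) + Q(213, -79) = (8 + 3*(-144)) + (54 + 213) = (8 - 432) + 267 = -424 + 267 = -157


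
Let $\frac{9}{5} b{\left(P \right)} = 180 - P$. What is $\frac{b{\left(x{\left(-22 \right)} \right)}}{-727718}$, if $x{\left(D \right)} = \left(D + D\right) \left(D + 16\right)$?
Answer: $\frac{70}{1091577} \approx 6.4127 \cdot 10^{-5}$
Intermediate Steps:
$x{\left(D \right)} = 2 D \left(16 + D\right)$
$b{\left(P \right)} = 100 - \frac{5 P}{9}$ ($b{\left(P \right)} = \frac{5 \left(180 - P\right)}{9} = 100 - \frac{5 P}{9}$)
$\frac{b{\left(x{\left(-22 \right)} \right)}}{-727718} = \frac{100 - \frac{5 \cdot 2 \left(-22\right) \left(16 - 22\right)}{9}}{-727718} = \left(100 - \frac{5 \cdot 2 \left(-22\right) \left(-6\right)}{9}\right) \left(- \frac{1}{727718}\right) = \left(100 - \frac{440}{3}\right) \left(- \frac{1}{727718}\right) = \left(- \frac{140}{3}\right) \left(- \frac{1}{727718}\right) = \frac{70}{1091577}$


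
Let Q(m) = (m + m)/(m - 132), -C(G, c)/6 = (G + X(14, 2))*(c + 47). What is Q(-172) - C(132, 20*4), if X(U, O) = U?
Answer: 4227619/38 ≈ 1.1125e+5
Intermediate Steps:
C(G, c) = -6*(14 + G)*(47 + c) (C(G, c) = -6*(G + 14)*(c + 47) = -6*(14 + G)*(47 + c))
Q(m) = 2*m/(-132 + m) (Q(m) = (2*m)/(-132 + m) = 2*m/(-132 + m))
Q(-172) - C(132, 20*4) = 2*(-172)/(-132 - 172) - (-3948 - 282*132 - 1680*4 - 6*132*20*4) = 2*(-172)/(-304) - (-3948 - 37224 - 84*80 - 6*132*80) = 2*(-172)*(-1/304) - (-3948 - 37224 - 6720 - 63360) = 43/38 - 1*(-111252) = 43/38 + 111252 = 4227619/38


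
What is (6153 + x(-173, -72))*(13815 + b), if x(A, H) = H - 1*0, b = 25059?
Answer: 236392794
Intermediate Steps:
x(A, H) = H (x(A, H) = H + 0 = H)
(6153 + x(-173, -72))*(13815 + b) = (6153 - 72)*(13815 + 25059) = 6081*38874 = 236392794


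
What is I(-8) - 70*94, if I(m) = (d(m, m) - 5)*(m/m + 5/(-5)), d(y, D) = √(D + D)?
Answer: -6580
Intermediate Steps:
d(y, D) = √2*√D (d(y, D) = √(2*D) = √2*√D)
I(m) = 0 (I(m) = (√2*√m - 5)*(m/m + 5/(-5)) = (-5 + √2*√m)*(1 + 5*(-⅕)) = (-5 + √2*√m)*(1 - 1) = (-5 + √2*√m)*0 = 0)
I(-8) - 70*94 = 0 - 70*94 = 0 - 6580 = -6580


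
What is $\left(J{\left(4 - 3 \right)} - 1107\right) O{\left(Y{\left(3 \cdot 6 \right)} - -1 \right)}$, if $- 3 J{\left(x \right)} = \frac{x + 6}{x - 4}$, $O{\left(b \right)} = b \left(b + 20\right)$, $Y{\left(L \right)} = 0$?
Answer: $- \frac{69692}{3} \approx -23231.0$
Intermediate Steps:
$O{\left(b \right)} = b \left(20 + b\right)$
$J{\left(x \right)} = - \frac{6 + x}{3 \left(-4 + x\right)}$ ($J{\left(x \right)} = - \frac{\left(x + 6\right) \frac{1}{x - 4}}{3} = - \frac{\left(6 + x\right) \frac{1}{-4 + x}}{3} = - \frac{\frac{1}{-4 + x} \left(6 + x\right)}{3} = - \frac{6 + x}{3 \left(-4 + x\right)}$)
$\left(J{\left(4 - 3 \right)} - 1107\right) O{\left(Y{\left(3 \cdot 6 \right)} - -1 \right)} = \left(\frac{-6 - \left(4 - 3\right)}{3 \left(-4 + \left(4 - 3\right)\right)} - 1107\right) \left(0 - -1\right) \left(20 + \left(0 - -1\right)\right) = \left(\frac{-6 - \left(4 - 3\right)}{3 \left(-4 + \left(4 - 3\right)\right)} - 1107\right) \left(0 + 1\right) \left(20 + \left(0 + 1\right)\right) = \left(\frac{-6 - 1}{3 \left(-4 + 1\right)} - 1107\right) 1 \left(20 + 1\right) = \left(\frac{-6 - 1}{3 \left(-3\right)} - 1107\right) 1 \cdot 21 = \left(\frac{1}{3} \left(- \frac{1}{3}\right) \left(-7\right) - 1107\right) 21 = \left(\frac{7}{9} - 1107\right) 21 = \left(- \frac{9956}{9}\right) 21 = - \frac{69692}{3}$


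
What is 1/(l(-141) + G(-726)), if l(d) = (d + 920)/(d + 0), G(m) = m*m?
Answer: 141/74316937 ≈ 1.8973e-6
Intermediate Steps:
G(m) = m**2
l(d) = (920 + d)/d
1/(l(-141) + G(-726)) = 1/((920 - 141)/(-141) + (-726)**2) = 1/(-1/141*779 + 527076) = 1/(-779/141 + 527076) = 1/(74316937/141) = 141/74316937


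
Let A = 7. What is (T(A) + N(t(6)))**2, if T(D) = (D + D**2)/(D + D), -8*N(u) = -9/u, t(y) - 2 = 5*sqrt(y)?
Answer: 10835933/682112 + 104715*sqrt(6)/341056 ≈ 16.638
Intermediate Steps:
t(y) = 2 + 5*sqrt(y)
N(u) = 9/(8*u) (N(u) = -(-9)/(8*u) = 9/(8*u))
T(D) = (D + D**2)/(2*D) (T(D) = (D + D**2)/((2*D)) = (D + D**2)*(1/(2*D)) = (D + D**2)/(2*D))
(T(A) + N(t(6)))**2 = ((1/2 + (1/2)*7) + 9/(8*(2 + 5*sqrt(6))))**2 = ((1/2 + 7/2) + 9/(8*(2 + 5*sqrt(6))))**2 = (4 + 9/(8*(2 + 5*sqrt(6))))**2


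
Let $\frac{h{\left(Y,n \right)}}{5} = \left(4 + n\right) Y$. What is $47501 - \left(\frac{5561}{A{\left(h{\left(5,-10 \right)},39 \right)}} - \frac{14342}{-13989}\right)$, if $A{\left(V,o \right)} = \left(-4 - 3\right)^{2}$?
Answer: $\frac{32481587374}{685461} \approx 47387.0$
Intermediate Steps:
$h{\left(Y,n \right)} = 5 Y \left(4 + n\right)$ ($h{\left(Y,n \right)} = 5 \left(4 + n\right) Y = 5 Y \left(4 + n\right)$)
$A{\left(V,o \right)} = 49$ ($A{\left(V,o \right)} = \left(-7\right)^{2} = 49$)
$47501 - \left(\frac{5561}{A{\left(h{\left(5,-10 \right)},39 \right)}} - \frac{14342}{-13989}\right) = 47501 - \left(\frac{5561}{49} - \frac{14342}{-13989}\right) = 47501 - \left(5561 \cdot \frac{1}{49} - - \frac{14342}{13989}\right) = 47501 - \left(\frac{5561}{49} + \frac{14342}{13989}\right) = 47501 - \frac{78495587}{685461} = \frac{32481587374}{685461}$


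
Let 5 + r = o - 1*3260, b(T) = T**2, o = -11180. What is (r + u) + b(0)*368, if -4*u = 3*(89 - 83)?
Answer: -28899/2 ≈ -14450.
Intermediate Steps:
r = -14445 (r = -5 + (-11180 - 1*3260) = -5 + (-11180 - 3260) = -5 - 14440 = -14445)
u = -9/2 (u = -3*(89 - 83)/4 = -3*6/4 = -1/4*18 = -9/2 ≈ -4.5000)
(r + u) + b(0)*368 = (-14445 - 9/2) + 0**2*368 = -28899/2 + 0*368 = -28899/2 + 0 = -28899/2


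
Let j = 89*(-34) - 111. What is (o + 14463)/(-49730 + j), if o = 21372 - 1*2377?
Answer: -33458/52867 ≈ -0.63287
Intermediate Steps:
o = 18995 (o = 21372 - 2377 = 18995)
j = -3137 (j = -3026 - 111 = -3137)
(o + 14463)/(-49730 + j) = (18995 + 14463)/(-49730 - 3137) = 33458/(-52867) = 33458*(-1/52867) = -33458/52867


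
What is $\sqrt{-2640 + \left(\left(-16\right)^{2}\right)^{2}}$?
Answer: $4 \sqrt{3931} \approx 250.79$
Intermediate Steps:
$\sqrt{-2640 + \left(\left(-16\right)^{2}\right)^{2}} = \sqrt{-2640 + 256^{2}} = \sqrt{-2640 + 65536} = \sqrt{62896} = 4 \sqrt{3931}$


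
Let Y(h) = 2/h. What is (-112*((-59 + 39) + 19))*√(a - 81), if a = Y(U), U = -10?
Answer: 112*I*√2030/5 ≈ 1009.2*I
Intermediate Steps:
a = -⅕ (a = 2/(-10) = 2*(-⅒) = -⅕ ≈ -0.20000)
(-112*((-59 + 39) + 19))*√(a - 81) = (-112*((-59 + 39) + 19))*√(-⅕ - 81) = (-112*(-20 + 19))*√(-406/5) = (-112*(-1))*(I*√2030/5) = 112*(I*√2030/5) = 112*I*√2030/5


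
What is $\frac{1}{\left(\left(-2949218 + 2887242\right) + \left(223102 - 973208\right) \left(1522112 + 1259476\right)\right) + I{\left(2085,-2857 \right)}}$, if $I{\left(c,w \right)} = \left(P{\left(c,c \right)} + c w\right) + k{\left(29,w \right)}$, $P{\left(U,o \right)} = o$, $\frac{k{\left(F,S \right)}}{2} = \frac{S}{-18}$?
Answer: $- \frac{9}{18778426782719} \approx -4.7927 \cdot 10^{-13}$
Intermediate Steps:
$k{\left(F,S \right)} = - \frac{S}{9}$ ($k{\left(F,S \right)} = 2 \frac{S}{-18} = 2 S \left(- \frac{1}{18}\right) = 2 \left(- \frac{S}{18}\right) = - \frac{S}{9}$)
$I{\left(c,w \right)} = c - \frac{w}{9} + c w$ ($I{\left(c,w \right)} = \left(c + c w\right) - \frac{w}{9} = c - \frac{w}{9} + c w$)
$\frac{1}{\left(\left(-2949218 + 2887242\right) + \left(223102 - 973208\right) \left(1522112 + 1259476\right)\right) + I{\left(2085,-2857 \right)}} = \frac{1}{\left(\left(-2949218 + 2887242\right) + \left(223102 - 973208\right) \left(1522112 + 1259476\right)\right) + \left(2085 - - \frac{2857}{9} + 2085 \left(-2857\right)\right)} = \frac{1}{\left(-61976 - 2086485848328\right) + \left(2085 + \frac{2857}{9} - 5956845\right)} = \frac{1}{\left(-61976 - 2086485848328\right) - \frac{53589983}{9}} = \frac{1}{-2086485910304 - \frac{53589983}{9}} = \frac{1}{- \frac{18778426782719}{9}} = - \frac{9}{18778426782719}$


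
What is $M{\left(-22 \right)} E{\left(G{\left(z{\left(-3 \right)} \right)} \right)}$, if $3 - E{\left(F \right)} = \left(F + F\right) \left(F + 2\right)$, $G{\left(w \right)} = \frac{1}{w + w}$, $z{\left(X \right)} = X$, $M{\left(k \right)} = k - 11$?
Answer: $- \frac{715}{6} \approx -119.17$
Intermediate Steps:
$M{\left(k \right)} = -11 + k$ ($M{\left(k \right)} = k - 11 = -11 + k$)
$G{\left(w \right)} = \frac{1}{2 w}$
$E{\left(F \right)} = 3 - 2 F \left(2 + F\right)$ ($E{\left(F \right)} = 3 - \left(F + F\right) \left(F + 2\right) = 3 - 2 F \left(2 + F\right)$)
$M{\left(-22 \right)} E{\left(G{\left(z{\left(-3 \right)} \right)} \right)} = \left(-11 - 22\right) \left(3 - 4 \frac{1}{2 \left(-3\right)} - 2 \left(\frac{1}{2 \left(-3\right)}\right)^{2}\right) = - 33 \left(3 - 4 \cdot \frac{1}{2} \left(- \frac{1}{3}\right) - 2 \left(\frac{1}{2} \left(- \frac{1}{3}\right)\right)^{2}\right) = - 33 \left(3 - - \frac{2}{3} - 2 \left(- \frac{1}{6}\right)^{2}\right) = - 33 \left(3 + \frac{2}{3} - \frac{1}{18}\right) = \left(-33\right) \frac{65}{18} = - \frac{715}{6}$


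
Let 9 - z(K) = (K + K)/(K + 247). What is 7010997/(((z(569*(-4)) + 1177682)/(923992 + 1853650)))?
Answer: 39512826610291146/2389530487 ≈ 1.6536e+7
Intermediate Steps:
z(K) = 9 - 2*K/(247 + K) (z(K) = 9 - (K + K)/(K + 247) = 9 - 2*K/(247 + K))
7010997/(((z(569*(-4)) + 1177682)/(923992 + 1853650))) = 7010997/((((2223 + 7*(569*(-4)))/(247 + 569*(-4)) + 1177682)/(923992 + 1853650))) = 7010997/((((2223 + 7*(-2276))/(247 - 2276) + 1177682)/2777642)) = 7010997/((((2223 - 15932)/(-2029) + 1177682)*(1/2777642))) = 7010997/(((-1/2029*(-13709) + 1177682)*(1/2777642))) = 7010997/(((13709/2029 + 1177682)*(1/2777642))) = 7010997/(((2389530487/2029)*(1/2777642))) = 7010997/(2389530487/5635835618) = 7010997*(5635835618/2389530487) = 39512826610291146/2389530487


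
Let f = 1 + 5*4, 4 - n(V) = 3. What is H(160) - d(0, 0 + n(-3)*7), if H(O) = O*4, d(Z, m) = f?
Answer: 619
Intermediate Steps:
n(V) = 1 (n(V) = 4 - 1*3 = 4 - 3 = 1)
f = 21 (f = 1 + 20 = 21)
d(Z, m) = 21
H(O) = 4*O
H(160) - d(0, 0 + n(-3)*7) = 4*160 - 1*21 = 640 - 21 = 619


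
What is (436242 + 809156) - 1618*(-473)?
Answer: 2010712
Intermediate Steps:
(436242 + 809156) - 1618*(-473) = 1245398 + 765314 = 2010712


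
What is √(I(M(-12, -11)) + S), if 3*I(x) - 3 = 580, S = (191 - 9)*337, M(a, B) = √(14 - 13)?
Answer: √553755/3 ≈ 248.05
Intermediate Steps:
M(a, B) = 1 (M(a, B) = √1 = 1)
S = 61334 (S = 182*337 = 61334)
I(x) = 583/3 (I(x) = 1 + (⅓)*580 = 1 + 580/3 = 583/3)
√(I(M(-12, -11)) + S) = √(583/3 + 61334) = √(184585/3) = √553755/3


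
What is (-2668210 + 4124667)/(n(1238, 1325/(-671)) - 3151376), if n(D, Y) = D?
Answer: -1456457/3150138 ≈ -0.46235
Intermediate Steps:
(-2668210 + 4124667)/(n(1238, 1325/(-671)) - 3151376) = (-2668210 + 4124667)/(1238 - 3151376) = 1456457/(-3150138) = 1456457*(-1/3150138) = -1456457/3150138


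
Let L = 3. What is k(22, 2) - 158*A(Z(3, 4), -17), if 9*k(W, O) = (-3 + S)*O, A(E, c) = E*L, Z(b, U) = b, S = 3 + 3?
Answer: -4264/3 ≈ -1421.3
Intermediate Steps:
S = 6
A(E, c) = 3*E (A(E, c) = E*3 = 3*E)
k(W, O) = O/3 (k(W, O) = ((-3 + 6)*O)/9 = (3*O)/9 = O/3)
k(22, 2) - 158*A(Z(3, 4), -17) = (1/3)*2 - 474*3 = 2/3 - 158*9 = 2/3 - 1422 = -4264/3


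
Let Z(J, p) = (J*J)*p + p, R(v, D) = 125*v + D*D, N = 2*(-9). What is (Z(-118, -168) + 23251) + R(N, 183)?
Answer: -2284910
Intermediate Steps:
N = -18
R(v, D) = D² + 125*v (R(v, D) = 125*v + D² = D² + 125*v)
Z(J, p) = p + p*J² (Z(J, p) = J²*p + p = p*J² + p = p + p*J²)
(Z(-118, -168) + 23251) + R(N, 183) = (-168*(1 + (-118)²) + 23251) + (183² + 125*(-18)) = (-168*(1 + 13924) + 23251) + (33489 - 2250) = (-168*13925 + 23251) + 31239 = (-2339400 + 23251) + 31239 = -2316149 + 31239 = -2284910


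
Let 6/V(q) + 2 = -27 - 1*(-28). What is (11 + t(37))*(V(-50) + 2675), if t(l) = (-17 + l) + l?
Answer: 181492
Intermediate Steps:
V(q) = -6 (V(q) = 6/(-2 + (-27 - 1*(-28))) = 6/(-2 + (-27 + 28)) = 6/(-2 + 1) = 6/(-1) = 6*(-1) = -6)
t(l) = -17 + 2*l
(11 + t(37))*(V(-50) + 2675) = (11 + (-17 + 2*37))*(-6 + 2675) = (11 + (-17 + 74))*2669 = (11 + 57)*2669 = 68*2669 = 181492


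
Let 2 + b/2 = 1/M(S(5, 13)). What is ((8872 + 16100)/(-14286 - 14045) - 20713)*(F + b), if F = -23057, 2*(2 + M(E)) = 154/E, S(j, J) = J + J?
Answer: 13532011330927/28331 ≈ 4.7764e+8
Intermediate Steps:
S(j, J) = 2*J
M(E) = -2 + 77/E (M(E) = -2 + (154/E)/2 = -2 + 77/E)
b = -48/25 (b = -4 + 2/(-2 + 77/((2*13))) = -4 + 2/(-2 + 77/26) = -4 + 2/(25/26) = -4 + 2*(26/25) = -4 + 52/25 = -48/25 ≈ -1.9200)
((8872 + 16100)/(-14286 - 14045) - 20713)*(F + b) = ((8872 + 16100)/(-14286 - 14045) - 20713)*(-23057 - 48/25) = (24972/(-28331) - 20713)*(-576473/25) = (24972*(-1/28331) - 20713)*(-576473/25) = (-24972/28331 - 20713)*(-576473/25) = -586844975/28331*(-576473/25) = 13532011330927/28331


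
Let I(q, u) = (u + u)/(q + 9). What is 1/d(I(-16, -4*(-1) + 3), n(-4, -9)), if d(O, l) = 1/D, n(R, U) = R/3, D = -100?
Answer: -100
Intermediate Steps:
n(R, U) = R/3 (n(R, U) = R*(1/3) = R/3)
I(q, u) = 2*u/(9 + q) (I(q, u) = (2*u)/(9 + q) = 2*u/(9 + q))
d(O, l) = -1/100 (d(O, l) = 1/(-100) = -1/100)
1/d(I(-16, -4*(-1) + 3), n(-4, -9)) = 1/(-1/100) = -100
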